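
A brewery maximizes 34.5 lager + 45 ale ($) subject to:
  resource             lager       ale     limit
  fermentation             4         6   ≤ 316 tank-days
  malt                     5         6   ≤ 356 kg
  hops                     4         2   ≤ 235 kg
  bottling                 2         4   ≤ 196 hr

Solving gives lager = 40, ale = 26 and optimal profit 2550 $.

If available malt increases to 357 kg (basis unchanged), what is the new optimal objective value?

2554.5

Check each constraint at x*: fermentation 316/316 (tight); malt 356/356 (tight); hops 212/235 (slack 23); bottling 184/196 (slack 12).
Slack constraints have shadow price 0 (complementary slackness).
Dual feasibility on the basic columns requires 4·y_fermentation + 5·y_malt = 34.5, 6·y_fermentation + 6·y_malt = 45.
→ y_fermentation = 3 and y_malt = 4.5.
Δz = y_malt·Δb = 4.5 × (1) = 4.5, so new z* = 2550 + 4.5 = 2554.5.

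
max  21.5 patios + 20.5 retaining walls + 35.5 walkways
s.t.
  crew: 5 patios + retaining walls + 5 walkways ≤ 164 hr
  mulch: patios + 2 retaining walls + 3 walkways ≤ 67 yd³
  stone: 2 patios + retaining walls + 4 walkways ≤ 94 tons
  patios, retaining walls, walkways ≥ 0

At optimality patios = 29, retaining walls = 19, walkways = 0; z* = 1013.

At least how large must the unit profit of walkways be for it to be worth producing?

Check each constraint at x*: crew 164/164 (tight); mulch 67/67 (tight); stone 77/94 (slack 17).
Since stone is not tight, its dual is 0.
Dual feasibility on the basic columns requires 5·y_crew + 1·y_mulch = 21.5, 1·y_crew + 2·y_mulch = 20.5.
→ y_crew = 2.5 and y_mulch = 9.
walkways enters the basis when its profit ≥ yᵀa₃ = 2.5·5 + 9·3 = 39.5.

39.5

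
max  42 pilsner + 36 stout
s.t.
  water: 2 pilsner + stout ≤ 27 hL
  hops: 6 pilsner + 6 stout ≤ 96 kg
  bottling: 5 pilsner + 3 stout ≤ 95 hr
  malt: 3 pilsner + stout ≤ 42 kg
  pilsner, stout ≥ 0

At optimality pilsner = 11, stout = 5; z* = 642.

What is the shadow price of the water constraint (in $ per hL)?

6

Binding: water and hops. Non-binding: bottling (25 unused), malt (4 unused).
By complementary slackness, y = 0 for the non-binding constraints.
From A_Bᵀ y = c: 2·y_water + 6·y_hops = 42; 1·y_water + 6·y_hops = 36.
This yields shadow prices y_water = 6, y_hops = 5.
Shadow price of water = 6.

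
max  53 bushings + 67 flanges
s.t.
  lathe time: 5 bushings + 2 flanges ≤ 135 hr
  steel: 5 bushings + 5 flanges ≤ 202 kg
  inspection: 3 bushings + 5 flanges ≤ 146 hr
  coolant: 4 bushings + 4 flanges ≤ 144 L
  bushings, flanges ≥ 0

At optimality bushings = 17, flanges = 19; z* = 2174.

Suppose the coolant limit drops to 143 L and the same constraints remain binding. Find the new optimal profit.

At the optimum: lathe time uses 123 of 135 (slack = 12); steel uses 180 of 202 (slack = 22); inspection uses 146 of 146 (binding); coolant uses 144 of 144 (binding).
Slack constraints have shadow price 0 (complementary slackness).
From A_Bᵀ y = c: 3·y_inspection + 4·y_coolant = 53; 5·y_inspection + 4·y_coolant = 67.
→ y_inspection = 7 and y_coolant = 8.
Δz = y_coolant·Δb = 8 × (-1) = -8, so new z* = 2174 − 8 = 2166.

2166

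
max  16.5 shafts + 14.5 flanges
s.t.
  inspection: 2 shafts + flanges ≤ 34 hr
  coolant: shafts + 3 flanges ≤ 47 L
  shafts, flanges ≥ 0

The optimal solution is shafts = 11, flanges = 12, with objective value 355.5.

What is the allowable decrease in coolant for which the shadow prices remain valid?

Binding constraints: inspection, coolant. The basis is B = [[2,1],[1,3]] with det 5.
Per unit decrease in coolant, x* moves by d = (0.2, -0.4).
The basis stays optimal until flanges reaches 0; allowable decrease = 30 L.

30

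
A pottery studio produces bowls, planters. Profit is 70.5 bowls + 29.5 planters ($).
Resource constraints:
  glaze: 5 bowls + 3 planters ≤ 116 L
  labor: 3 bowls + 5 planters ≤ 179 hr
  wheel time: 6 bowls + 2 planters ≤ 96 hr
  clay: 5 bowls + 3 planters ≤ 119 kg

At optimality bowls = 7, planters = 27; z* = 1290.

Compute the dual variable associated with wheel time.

Check each constraint at x*: glaze 116/116 (tight); labor 156/179 (slack 23); wheel time 96/96 (tight); clay 116/119 (slack 3).
Slack constraints have shadow price 0 (complementary slackness).
From A_Bᵀ y = c: 5·y_glaze + 6·y_wheel time = 70.5; 3·y_glaze + 2·y_wheel time = 29.5.
This yields shadow prices y_glaze = 4.5, y_wheel time = 8.
Shadow price of wheel time = 8.

8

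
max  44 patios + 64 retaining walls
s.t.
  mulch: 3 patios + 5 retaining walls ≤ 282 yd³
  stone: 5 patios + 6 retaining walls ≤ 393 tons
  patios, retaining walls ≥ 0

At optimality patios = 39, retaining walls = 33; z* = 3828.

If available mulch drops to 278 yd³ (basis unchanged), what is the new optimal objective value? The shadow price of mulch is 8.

3796

Δb = -4, so new z* = 3828 + (8)·(-4) = 3828 − 32 = 3796.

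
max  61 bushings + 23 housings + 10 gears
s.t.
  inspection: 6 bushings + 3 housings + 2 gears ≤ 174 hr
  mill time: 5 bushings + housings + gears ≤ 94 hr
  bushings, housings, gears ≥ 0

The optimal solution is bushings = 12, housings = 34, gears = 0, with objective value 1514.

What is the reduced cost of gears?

Check each constraint at x*: inspection 174/174 (tight); mill time 94/94 (tight).
From A_Bᵀ y = c: 6·y_inspection + 5·y_mill time = 61; 3·y_inspection + 1·y_mill time = 23.
→ y_inspection = 6 and y_mill time = 5.
Reduced cost of gears: c₃ − yᵀa₃ = 10 − (6·2 + 5·1) = 10 − 17 = -7.

-7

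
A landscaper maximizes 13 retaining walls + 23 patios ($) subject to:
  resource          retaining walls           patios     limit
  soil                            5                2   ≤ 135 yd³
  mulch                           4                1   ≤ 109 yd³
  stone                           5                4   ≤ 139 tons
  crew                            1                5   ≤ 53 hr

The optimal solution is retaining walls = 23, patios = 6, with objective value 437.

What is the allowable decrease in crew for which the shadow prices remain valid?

Binding constraints: stone, crew. The basis is B = [[5,4],[1,5]] with det 21.
Per unit decrease in crew, x* moves by d = (0.1905, -0.2381).
The basis stays optimal until soil becomes binding; allowable decrease = 16.8 hr.

16.8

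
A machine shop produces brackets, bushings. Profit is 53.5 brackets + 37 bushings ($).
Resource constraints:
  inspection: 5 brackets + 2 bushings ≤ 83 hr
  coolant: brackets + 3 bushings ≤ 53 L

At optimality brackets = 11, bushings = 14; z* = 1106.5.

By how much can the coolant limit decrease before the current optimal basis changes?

36.4

Binding constraints: inspection, coolant. The basis is B = [[5,2],[1,3]] with det 13.
Per unit decrease in coolant, x* moves by d = (0.1538, -0.3846).
The basis stays optimal until bushings reaches 0; allowable decrease = 36.4 L.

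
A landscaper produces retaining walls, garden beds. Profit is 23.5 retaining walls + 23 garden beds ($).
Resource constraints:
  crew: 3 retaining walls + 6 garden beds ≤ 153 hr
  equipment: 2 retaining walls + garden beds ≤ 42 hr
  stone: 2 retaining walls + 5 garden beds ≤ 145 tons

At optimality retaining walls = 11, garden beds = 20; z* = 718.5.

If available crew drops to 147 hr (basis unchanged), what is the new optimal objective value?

Binding: crew and equipment. Non-binding: stone (23 unused).
Since stone is not tight, its dual is 0.
From A_Bᵀ y = c: 3·y_crew + 2·y_equipment = 23.5; 6·y_crew + 1·y_equipment = 23.
Solving: y_crew = 2.5, y_equipment = 8.
Δz = y_crew·Δb = 2.5 × (-6) = -15, so new z* = 718.5 − 15 = 703.5.

703.5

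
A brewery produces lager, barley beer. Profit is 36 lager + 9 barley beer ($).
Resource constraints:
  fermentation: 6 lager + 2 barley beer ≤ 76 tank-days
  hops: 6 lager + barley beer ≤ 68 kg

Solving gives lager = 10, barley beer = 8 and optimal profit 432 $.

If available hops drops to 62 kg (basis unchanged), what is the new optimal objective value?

414

Check each constraint at x*: fermentation 76/76 (tight); hops 68/68 (tight).
Dual feasibility on the basic columns requires 6·y_fermentation + 6·y_hops = 36, 2·y_fermentation + 1·y_hops = 9.
→ y_fermentation = 3 and y_hops = 3.
Δz = y_hops·Δb = 3 × (-6) = -18, so new z* = 432 − 18 = 414.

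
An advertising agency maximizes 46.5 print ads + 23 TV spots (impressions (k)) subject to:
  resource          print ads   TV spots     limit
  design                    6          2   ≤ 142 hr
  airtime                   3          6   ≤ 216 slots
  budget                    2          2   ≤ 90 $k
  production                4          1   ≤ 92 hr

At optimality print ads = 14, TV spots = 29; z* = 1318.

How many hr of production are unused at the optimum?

production used = 4·14 + 1·29 = 85; slack = 92 − 85 = 7.

7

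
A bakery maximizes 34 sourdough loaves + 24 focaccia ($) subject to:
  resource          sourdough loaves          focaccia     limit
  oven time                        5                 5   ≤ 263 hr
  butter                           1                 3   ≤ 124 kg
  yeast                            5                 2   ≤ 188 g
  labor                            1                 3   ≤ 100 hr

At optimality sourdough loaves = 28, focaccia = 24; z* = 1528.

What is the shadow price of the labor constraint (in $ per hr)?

4

At the optimum: oven time uses 260 of 263 (slack = 3); butter uses 100 of 124 (slack = 24); yeast uses 188 of 188 (binding); labor uses 100 of 100 (binding).
Slack constraints have shadow price 0 (complementary slackness).
From A_Bᵀ y = c: 5·y_yeast + 1·y_labor = 34; 2·y_yeast + 3·y_labor = 24.
This yields shadow prices y_yeast = 6, y_labor = 4.
Shadow price of labor = 4.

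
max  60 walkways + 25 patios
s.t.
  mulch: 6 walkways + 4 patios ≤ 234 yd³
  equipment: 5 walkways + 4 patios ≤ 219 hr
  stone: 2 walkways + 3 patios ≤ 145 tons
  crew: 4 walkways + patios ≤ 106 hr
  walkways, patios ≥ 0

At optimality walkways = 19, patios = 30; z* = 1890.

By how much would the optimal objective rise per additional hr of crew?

9

At the optimum: mulch uses 234 of 234 (binding); equipment uses 215 of 219 (slack = 4); stone uses 128 of 145 (slack = 17); crew uses 106 of 106 (binding).
Since equipment, stone are not tight, their duals are 0.
From A_Bᵀ y = c: 6·y_mulch + 4·y_crew = 60; 4·y_mulch + 1·y_crew = 25.
This yields shadow prices y_mulch = 4, y_crew = 9.
Shadow price of crew = 9.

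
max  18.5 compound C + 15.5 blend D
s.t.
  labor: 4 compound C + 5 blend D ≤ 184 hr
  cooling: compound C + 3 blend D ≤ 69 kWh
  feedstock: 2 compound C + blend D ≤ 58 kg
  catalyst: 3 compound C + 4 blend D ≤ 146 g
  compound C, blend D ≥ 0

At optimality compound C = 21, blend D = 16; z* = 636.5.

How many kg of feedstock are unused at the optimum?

0

feedstock used = 2·21 + 1·16 = 58; slack = 58 − 58 = 0.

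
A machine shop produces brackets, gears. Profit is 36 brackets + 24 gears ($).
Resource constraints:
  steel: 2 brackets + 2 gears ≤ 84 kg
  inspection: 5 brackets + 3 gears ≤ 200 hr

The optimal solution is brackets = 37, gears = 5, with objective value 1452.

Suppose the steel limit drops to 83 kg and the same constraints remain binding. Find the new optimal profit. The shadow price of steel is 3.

1449

Δb = -1, so new z* = 1452 + (3)·(-1) = 1452 − 3 = 1449.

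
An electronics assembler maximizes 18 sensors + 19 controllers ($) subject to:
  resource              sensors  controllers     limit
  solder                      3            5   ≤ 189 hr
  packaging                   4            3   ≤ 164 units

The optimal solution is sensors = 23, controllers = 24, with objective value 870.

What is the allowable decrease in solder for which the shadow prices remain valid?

66

Binding constraints: solder, packaging. The basis is B = [[3,5],[4,3]] with det -11.
Per unit decrease in solder, x* moves by d = (0.2727, -0.3636).
The basis stays optimal until controllers reaches 0; allowable decrease = 66 hr.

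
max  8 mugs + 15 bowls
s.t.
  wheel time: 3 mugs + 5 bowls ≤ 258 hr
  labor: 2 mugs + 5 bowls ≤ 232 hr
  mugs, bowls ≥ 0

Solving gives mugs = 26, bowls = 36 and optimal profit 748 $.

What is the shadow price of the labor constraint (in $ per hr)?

Check each constraint at x*: wheel time 258/258 (tight); labor 232/232 (tight).
The binding rows give the dual system: 3·y_wheel time + 2·y_labor = 8 and 5·y_wheel time + 5·y_labor = 15.
Solving: y_wheel time = 2, y_labor = 1.
Shadow price of labor = 1.

1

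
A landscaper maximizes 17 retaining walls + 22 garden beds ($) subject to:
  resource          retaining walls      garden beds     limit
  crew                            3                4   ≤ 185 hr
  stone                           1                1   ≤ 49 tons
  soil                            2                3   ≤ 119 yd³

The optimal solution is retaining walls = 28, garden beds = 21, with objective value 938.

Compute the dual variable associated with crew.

Binding: stone and soil. Non-binding: crew (17 unused).
By complementary slackness, y = 0 for the non-binding constraint.
The binding rows give the dual system: 1·y_stone + 2·y_soil = 17 and 1·y_stone + 3·y_soil = 22.
→ y_stone = 7 and y_soil = 5.
Shadow price of crew = 0.

0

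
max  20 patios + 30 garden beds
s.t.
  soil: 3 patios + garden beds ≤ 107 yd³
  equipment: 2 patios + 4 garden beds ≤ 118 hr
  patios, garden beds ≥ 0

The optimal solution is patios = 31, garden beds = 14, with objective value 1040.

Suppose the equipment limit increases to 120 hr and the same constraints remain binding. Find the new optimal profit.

1054

Check each constraint at x*: soil 107/107 (tight); equipment 118/118 (tight).
From A_Bᵀ y = c: 3·y_soil + 2·y_equipment = 20; 1·y_soil + 4·y_equipment = 30.
Solving: y_soil = 2, y_equipment = 7.
Δz = y_equipment·Δb = 7 × (2) = 14, so new z* = 1040 + 14 = 1054.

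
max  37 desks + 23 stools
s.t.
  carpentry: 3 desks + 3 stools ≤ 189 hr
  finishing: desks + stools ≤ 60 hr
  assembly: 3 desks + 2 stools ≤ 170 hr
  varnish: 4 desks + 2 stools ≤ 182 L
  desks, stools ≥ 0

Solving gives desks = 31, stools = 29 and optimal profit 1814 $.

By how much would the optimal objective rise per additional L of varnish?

Binding: finishing and varnish. Non-binding: carpentry (9 unused), assembly (19 unused).
Since carpentry, assembly are not tight, their duals are 0.
Dual feasibility on the basic columns requires 1·y_finishing + 4·y_varnish = 37, 1·y_finishing + 2·y_varnish = 23.
→ y_finishing = 9 and y_varnish = 7.
Shadow price of varnish = 7.

7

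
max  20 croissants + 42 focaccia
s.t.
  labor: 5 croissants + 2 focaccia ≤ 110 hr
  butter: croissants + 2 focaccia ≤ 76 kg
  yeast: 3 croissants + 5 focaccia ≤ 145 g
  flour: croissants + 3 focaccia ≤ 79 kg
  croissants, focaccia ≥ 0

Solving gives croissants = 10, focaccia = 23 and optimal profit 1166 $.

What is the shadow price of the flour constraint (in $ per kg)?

6.5

Check each constraint at x*: labor 96/110 (slack 14); butter 56/76 (slack 20); yeast 145/145 (tight); flour 79/79 (tight).
Slack constraints have shadow price 0 (complementary slackness).
Dual feasibility on the basic columns requires 3·y_yeast + 1·y_flour = 20, 5·y_yeast + 3·y_flour = 42.
Solving: y_yeast = 4.5, y_flour = 6.5.
Shadow price of flour = 6.5.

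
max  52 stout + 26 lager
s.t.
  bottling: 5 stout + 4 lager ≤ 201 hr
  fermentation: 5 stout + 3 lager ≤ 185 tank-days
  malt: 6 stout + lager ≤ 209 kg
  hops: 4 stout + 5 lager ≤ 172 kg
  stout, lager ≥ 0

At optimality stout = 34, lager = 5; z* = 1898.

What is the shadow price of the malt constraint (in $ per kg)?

2

Binding: fermentation and malt. Non-binding: bottling (11 unused), hops (11 unused).
By complementary slackness, y = 0 for the non-binding constraints.
Dual feasibility on the basic columns requires 5·y_fermentation + 6·y_malt = 52, 3·y_fermentation + 1·y_malt = 26.
→ y_fermentation = 8 and y_malt = 2.
Shadow price of malt = 2.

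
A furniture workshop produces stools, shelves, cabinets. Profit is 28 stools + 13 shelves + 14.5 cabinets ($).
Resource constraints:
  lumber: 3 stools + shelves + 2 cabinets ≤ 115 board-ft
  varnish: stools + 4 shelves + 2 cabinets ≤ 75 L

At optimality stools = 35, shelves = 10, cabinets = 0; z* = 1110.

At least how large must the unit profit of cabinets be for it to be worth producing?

20

At the optimum: lumber uses 115 of 115 (binding); varnish uses 75 of 75 (binding).
From A_Bᵀ y = c: 3·y_lumber + 1·y_varnish = 28; 1·y_lumber + 4·y_varnish = 13.
→ y_lumber = 9 and y_varnish = 1.
cabinets enters the basis when its profit ≥ yᵀa₃ = 9·2 + 1·2 = 20.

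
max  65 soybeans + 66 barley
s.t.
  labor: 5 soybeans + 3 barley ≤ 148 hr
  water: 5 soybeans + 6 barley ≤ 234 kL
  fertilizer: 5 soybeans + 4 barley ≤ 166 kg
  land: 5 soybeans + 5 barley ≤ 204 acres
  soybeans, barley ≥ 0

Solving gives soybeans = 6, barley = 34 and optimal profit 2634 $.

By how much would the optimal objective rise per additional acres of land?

0

Binding: water and fertilizer. Non-binding: labor (16 unused), land (4 unused).
Slack constraints have shadow price 0 (complementary slackness).
The binding rows give the dual system: 5·y_water + 5·y_fertilizer = 65 and 6·y_water + 4·y_fertilizer = 66.
This yields shadow prices y_water = 7, y_fertilizer = 6.
Shadow price of land = 0.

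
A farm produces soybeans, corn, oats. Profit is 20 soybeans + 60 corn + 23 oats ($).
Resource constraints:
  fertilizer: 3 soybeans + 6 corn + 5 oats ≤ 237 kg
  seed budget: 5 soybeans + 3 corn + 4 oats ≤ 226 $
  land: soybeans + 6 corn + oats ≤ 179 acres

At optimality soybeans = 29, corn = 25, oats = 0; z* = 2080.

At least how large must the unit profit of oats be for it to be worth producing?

Binding: fertilizer and land. Non-binding: seed budget (6 unused).
By complementary slackness, y = 0 for the non-binding constraint.
Dual feasibility on the basic columns requires 3·y_fertilizer + 1·y_land = 20, 6·y_fertilizer + 6·y_land = 60.
This yields shadow prices y_fertilizer = 5, y_land = 5.
oats enters the basis when its profit ≥ yᵀa₃ = 5·5 + 5·1 = 30.

30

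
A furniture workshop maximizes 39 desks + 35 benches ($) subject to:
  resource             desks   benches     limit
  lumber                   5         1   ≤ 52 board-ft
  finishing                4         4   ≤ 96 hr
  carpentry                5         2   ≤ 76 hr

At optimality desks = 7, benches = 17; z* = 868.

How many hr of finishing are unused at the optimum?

finishing used = 4·7 + 4·17 = 96; slack = 96 − 96 = 0.

0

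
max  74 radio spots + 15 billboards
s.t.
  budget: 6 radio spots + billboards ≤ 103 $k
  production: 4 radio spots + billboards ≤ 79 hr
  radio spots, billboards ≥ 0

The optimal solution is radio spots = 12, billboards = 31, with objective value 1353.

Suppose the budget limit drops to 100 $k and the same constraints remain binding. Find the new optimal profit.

1332

At the optimum: budget uses 103 of 103 (binding); production uses 79 of 79 (binding).
Dual feasibility on the basic columns requires 6·y_budget + 4·y_production = 74, 1·y_budget + 1·y_production = 15.
→ y_budget = 7 and y_production = 8.
Δz = y_budget·Δb = 7 × (-3) = -21, so new z* = 1353 − 21 = 1332.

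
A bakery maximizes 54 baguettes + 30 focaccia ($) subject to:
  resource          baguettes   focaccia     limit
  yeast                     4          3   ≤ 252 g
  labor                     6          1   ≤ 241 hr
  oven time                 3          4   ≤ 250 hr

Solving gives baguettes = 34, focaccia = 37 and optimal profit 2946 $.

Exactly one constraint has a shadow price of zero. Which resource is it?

yeast: 247/252 (slack 5)
labor: 241/241 (binding)
oven time: 250/250 (binding)
By complementary slackness, a constraint with positive slack has shadow price 0 → yeast.

yeast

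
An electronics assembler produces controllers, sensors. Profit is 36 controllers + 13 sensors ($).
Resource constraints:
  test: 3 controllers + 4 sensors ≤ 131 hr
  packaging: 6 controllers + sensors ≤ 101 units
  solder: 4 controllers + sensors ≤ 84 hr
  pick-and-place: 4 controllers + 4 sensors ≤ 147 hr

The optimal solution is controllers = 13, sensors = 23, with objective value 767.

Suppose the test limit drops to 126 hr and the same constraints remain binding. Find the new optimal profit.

Check each constraint at x*: test 131/131 (tight); packaging 101/101 (tight); solder 75/84 (slack 9); pick-and-place 144/147 (slack 3).
Since solder, pick-and-place are not tight, their duals are 0.
The binding rows give the dual system: 3·y_test + 6·y_packaging = 36 and 4·y_test + 1·y_packaging = 13.
Solving: y_test = 2, y_packaging = 5.
Δz = y_test·Δb = 2 × (-5) = -10, so new z* = 767 − 10 = 757.

757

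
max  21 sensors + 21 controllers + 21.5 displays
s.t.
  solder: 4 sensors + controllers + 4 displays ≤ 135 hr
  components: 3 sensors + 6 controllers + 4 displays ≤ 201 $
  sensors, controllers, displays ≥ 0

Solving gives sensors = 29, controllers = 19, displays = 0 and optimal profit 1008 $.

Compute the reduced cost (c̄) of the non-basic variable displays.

-2.5

Check each constraint at x*: solder 135/135 (tight); components 201/201 (tight).
The binding rows give the dual system: 4·y_solder + 3·y_components = 21 and 1·y_solder + 6·y_components = 21.
This yields shadow prices y_solder = 3, y_components = 3.
Reduced cost of displays: c₃ − yᵀa₃ = 21.5 − (3·4 + 3·4) = 21.5 − 24 = -2.5.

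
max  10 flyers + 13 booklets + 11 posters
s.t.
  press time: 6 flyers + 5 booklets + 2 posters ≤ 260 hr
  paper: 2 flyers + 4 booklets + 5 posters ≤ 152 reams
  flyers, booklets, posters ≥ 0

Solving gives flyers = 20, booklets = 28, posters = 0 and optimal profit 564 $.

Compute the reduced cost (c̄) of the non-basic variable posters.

-1

Check each constraint at x*: press time 260/260 (tight); paper 152/152 (tight).
From A_Bᵀ y = c: 6·y_press time + 2·y_paper = 10; 5·y_press time + 4·y_paper = 13.
Solving: y_press time = 1, y_paper = 2.
Reduced cost of posters: c₃ − yᵀa₃ = 11 − (1·2 + 2·5) = 11 − 12 = -1.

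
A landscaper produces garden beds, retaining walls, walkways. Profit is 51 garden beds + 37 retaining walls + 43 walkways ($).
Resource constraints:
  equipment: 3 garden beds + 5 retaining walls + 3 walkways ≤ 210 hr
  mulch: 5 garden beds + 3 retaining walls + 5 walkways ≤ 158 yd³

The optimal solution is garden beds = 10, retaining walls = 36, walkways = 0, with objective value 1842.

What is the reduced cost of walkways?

Check each constraint at x*: equipment 210/210 (tight); mulch 158/158 (tight).
From A_Bᵀ y = c: 3·y_equipment + 5·y_mulch = 51; 5·y_equipment + 3·y_mulch = 37.
→ y_equipment = 2 and y_mulch = 9.
Reduced cost of walkways: c₃ − yᵀa₃ = 43 − (2·3 + 9·5) = 43 − 51 = -8.

-8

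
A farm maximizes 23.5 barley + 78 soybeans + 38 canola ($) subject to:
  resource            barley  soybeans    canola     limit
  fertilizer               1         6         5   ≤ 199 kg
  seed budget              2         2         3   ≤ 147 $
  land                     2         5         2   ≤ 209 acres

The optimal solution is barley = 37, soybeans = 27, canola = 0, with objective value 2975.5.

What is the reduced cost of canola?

-7.5

At the optimum: fertilizer uses 199 of 199 (binding); seed budget uses 128 of 147 (slack = 19); land uses 209 of 209 (binding).
By complementary slackness, y = 0 for the non-binding constraint.
From A_Bᵀ y = c: 1·y_fertilizer + 2·y_land = 23.5; 6·y_fertilizer + 5·y_land = 78.
This yields shadow prices y_fertilizer = 5.5, y_land = 9.
Reduced cost of canola: c₃ − yᵀa₃ = 38 − (5.5·5 + 9·2) = 38 − 45.5 = -7.5.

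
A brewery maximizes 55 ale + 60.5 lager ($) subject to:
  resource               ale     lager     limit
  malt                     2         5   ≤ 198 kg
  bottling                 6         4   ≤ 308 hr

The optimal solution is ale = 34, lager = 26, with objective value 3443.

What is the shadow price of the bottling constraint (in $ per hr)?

7

Both malt and bottling are binding at x*.
From A_Bᵀ y = c: 2·y_malt + 6·y_bottling = 55; 5·y_malt + 4·y_bottling = 60.5.
This yields shadow prices y_malt = 6.5, y_bottling = 7.
Shadow price of bottling = 7.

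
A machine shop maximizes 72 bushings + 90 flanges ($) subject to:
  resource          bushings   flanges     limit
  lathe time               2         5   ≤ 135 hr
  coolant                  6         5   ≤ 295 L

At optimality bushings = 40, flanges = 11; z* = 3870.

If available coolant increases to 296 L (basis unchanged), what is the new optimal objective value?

Check each constraint at x*: lathe time 135/135 (tight); coolant 295/295 (tight).
Dual feasibility on the basic columns requires 2·y_lathe time + 6·y_coolant = 72, 5·y_lathe time + 5·y_coolant = 90.
→ y_lathe time = 9 and y_coolant = 9.
Δz = y_coolant·Δb = 9 × (1) = 9, so new z* = 3870 + 9 = 3879.

3879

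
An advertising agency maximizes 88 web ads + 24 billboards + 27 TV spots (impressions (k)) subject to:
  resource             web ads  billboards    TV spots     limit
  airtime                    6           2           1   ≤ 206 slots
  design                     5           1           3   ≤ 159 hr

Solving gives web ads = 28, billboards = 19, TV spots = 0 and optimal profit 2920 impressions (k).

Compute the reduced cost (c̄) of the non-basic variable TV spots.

Both airtime and design are binding at x*.
The binding rows give the dual system: 6·y_airtime + 5·y_design = 88 and 2·y_airtime + 1·y_design = 24.
This yields shadow prices y_airtime = 8, y_design = 8.
Reduced cost of TV spots: c₃ − yᵀa₃ = 27 − (8·1 + 8·3) = 27 − 32 = -5.

-5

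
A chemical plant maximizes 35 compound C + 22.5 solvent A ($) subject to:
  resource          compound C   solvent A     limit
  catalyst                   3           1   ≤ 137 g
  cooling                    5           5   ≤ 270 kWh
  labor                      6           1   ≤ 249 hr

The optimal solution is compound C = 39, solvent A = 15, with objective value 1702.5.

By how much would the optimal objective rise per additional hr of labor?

Binding: cooling and labor. Non-binding: catalyst (5 unused).
Slack constraints have shadow price 0 (complementary slackness).
From A_Bᵀ y = c: 5·y_cooling + 6·y_labor = 35; 5·y_cooling + 1·y_labor = 22.5.
This yields shadow prices y_cooling = 4, y_labor = 2.5.
Shadow price of labor = 2.5.

2.5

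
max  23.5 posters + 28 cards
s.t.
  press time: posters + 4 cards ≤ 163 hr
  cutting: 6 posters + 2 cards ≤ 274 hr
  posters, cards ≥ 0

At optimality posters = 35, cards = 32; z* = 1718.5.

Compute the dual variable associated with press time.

5.5

At the optimum: press time uses 163 of 163 (binding); cutting uses 274 of 274 (binding).
Dual feasibility on the basic columns requires 1·y_press time + 6·y_cutting = 23.5, 4·y_press time + 2·y_cutting = 28.
→ y_press time = 5.5 and y_cutting = 3.
Shadow price of press time = 5.5.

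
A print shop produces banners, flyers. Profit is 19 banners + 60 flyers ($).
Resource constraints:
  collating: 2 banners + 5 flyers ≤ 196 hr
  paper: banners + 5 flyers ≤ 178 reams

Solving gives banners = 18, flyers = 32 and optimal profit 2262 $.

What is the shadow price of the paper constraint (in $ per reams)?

5

Both collating and paper are binding at x*.
Dual feasibility on the basic columns requires 2·y_collating + 1·y_paper = 19, 5·y_collating + 5·y_paper = 60.
→ y_collating = 7 and y_paper = 5.
Shadow price of paper = 5.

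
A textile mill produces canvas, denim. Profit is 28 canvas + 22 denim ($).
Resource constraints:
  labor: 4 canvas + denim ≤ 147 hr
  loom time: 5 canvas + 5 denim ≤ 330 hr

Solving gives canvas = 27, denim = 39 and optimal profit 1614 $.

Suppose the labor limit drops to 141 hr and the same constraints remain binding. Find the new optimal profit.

1602

Check each constraint at x*: labor 147/147 (tight); loom time 330/330 (tight).
Dual feasibility on the basic columns requires 4·y_labor + 5·y_loom time = 28, 1·y_labor + 5·y_loom time = 22.
Solving: y_labor = 2, y_loom time = 4.
Δz = y_labor·Δb = 2 × (-6) = -12, so new z* = 1614 − 12 = 1602.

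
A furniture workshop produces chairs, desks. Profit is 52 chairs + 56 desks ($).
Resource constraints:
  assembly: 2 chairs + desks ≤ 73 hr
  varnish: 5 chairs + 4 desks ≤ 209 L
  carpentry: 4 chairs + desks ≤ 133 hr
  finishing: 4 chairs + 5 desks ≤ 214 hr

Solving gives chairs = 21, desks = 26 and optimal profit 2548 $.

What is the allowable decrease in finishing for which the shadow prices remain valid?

Binding constraints: varnish, finishing. The basis is B = [[5,4],[4,5]] with det 9.
Per unit decrease in finishing, x* moves by d = (0.4444, -0.5556).
The basis stays optimal until assembly becomes binding; allowable decrease = 15 hr.

15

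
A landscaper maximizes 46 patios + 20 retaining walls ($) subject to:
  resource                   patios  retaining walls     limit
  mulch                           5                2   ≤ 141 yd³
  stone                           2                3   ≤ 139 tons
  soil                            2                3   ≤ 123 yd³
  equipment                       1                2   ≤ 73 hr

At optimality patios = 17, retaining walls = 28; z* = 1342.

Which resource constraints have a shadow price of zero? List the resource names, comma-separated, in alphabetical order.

soil, stone

mulch: 141/141 (binding)
stone: 118/139 (slack 21)
soil: 118/123 (slack 5)
equipment: 73/73 (binding)
By complementary slackness, a constraint with positive slack has shadow price 0 → soil, stone.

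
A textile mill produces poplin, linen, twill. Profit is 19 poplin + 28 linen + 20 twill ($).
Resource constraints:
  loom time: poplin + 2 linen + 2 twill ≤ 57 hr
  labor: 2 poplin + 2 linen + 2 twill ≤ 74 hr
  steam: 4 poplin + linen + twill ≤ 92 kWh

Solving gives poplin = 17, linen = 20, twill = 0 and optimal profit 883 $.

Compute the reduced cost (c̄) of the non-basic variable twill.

-8

Check each constraint at x*: loom time 57/57 (tight); labor 74/74 (tight); steam 88/92 (slack 4).
By complementary slackness, y = 0 for the non-binding constraint.
From A_Bᵀ y = c: 1·y_loom time + 2·y_labor = 19; 2·y_loom time + 2·y_labor = 28.
Solving: y_loom time = 9, y_labor = 5.
Reduced cost of twill: c₃ − yᵀa₃ = 20 − (9·2 + 5·2) = 20 − 28 = -8.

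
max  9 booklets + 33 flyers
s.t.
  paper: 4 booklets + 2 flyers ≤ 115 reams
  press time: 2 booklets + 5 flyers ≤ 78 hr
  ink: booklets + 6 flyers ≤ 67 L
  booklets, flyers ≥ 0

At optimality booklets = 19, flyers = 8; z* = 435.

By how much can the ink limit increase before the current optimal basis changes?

26.6

Binding constraints: press time, ink. The basis is B = [[2,5],[1,6]] with det 7.
Per unit increase in ink, x* moves by d = (-0.7143, 0.2857).
The basis stays optimal until booklets reaches 0; allowable increase = 26.6 L.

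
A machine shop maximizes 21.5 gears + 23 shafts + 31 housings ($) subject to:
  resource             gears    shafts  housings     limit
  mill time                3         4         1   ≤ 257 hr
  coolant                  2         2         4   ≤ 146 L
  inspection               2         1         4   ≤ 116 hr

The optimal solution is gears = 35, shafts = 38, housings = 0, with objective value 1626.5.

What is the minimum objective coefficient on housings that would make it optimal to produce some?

35.5

At the optimum: mill time uses 257 of 257 (binding); coolant uses 146 of 146 (binding); inspection uses 108 of 116 (slack = 8).
Since inspection is not tight, its dual is 0.
Dual feasibility on the basic columns requires 3·y_mill time + 2·y_coolant = 21.5, 4·y_mill time + 2·y_coolant = 23.
Solving: y_mill time = 1.5, y_coolant = 8.5.
housings enters the basis when its profit ≥ yᵀa₃ = 1.5·1 + 8.5·4 = 35.5.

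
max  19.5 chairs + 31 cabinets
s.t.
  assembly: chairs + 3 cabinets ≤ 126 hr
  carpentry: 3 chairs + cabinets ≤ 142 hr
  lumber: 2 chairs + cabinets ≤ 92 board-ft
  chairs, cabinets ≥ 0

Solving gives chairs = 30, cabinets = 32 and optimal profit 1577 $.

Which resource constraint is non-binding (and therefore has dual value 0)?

assembly: 126/126 (binding)
carpentry: 122/142 (slack 20)
lumber: 92/92 (binding)
By complementary slackness, a constraint with positive slack has shadow price 0 → carpentry.

carpentry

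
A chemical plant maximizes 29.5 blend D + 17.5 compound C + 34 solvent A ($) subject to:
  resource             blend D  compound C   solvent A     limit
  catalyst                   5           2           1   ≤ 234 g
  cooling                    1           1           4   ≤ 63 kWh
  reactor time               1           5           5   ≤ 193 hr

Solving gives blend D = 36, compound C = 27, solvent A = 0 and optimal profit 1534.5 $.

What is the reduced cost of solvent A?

-8

At the optimum: catalyst uses 234 of 234 (binding); cooling uses 63 of 63 (binding); reactor time uses 171 of 193 (slack = 22).
Since reactor time is not tight, its dual is 0.
The binding rows give the dual system: 5·y_catalyst + 1·y_cooling = 29.5 and 2·y_catalyst + 1·y_cooling = 17.5.
Solving: y_catalyst = 4, y_cooling = 9.5.
Reduced cost of solvent A: c₃ − yᵀa₃ = 34 − (4·1 + 9.5·4) = 34 − 42 = -8.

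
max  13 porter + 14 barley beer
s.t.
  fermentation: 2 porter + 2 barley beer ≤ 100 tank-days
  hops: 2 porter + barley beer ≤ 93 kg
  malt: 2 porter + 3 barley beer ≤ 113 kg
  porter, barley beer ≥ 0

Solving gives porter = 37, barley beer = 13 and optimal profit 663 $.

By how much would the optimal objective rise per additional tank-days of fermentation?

Binding: fermentation and malt. Non-binding: hops (6 unused).
By complementary slackness, y = 0 for the non-binding constraint.
Dual feasibility on the basic columns requires 2·y_fermentation + 2·y_malt = 13, 2·y_fermentation + 3·y_malt = 14.
This yields shadow prices y_fermentation = 5.5, y_malt = 1.
Shadow price of fermentation = 5.5.

5.5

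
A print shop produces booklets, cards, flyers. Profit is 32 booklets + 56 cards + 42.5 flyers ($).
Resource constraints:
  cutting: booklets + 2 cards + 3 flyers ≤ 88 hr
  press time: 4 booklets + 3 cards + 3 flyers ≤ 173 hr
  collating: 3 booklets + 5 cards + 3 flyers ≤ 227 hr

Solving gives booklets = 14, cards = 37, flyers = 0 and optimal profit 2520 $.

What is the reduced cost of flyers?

-5.5

Binding: cutting and collating. Non-binding: press time (6 unused).
Slack constraints have shadow price 0 (complementary slackness).
From A_Bᵀ y = c: 1·y_cutting + 3·y_collating = 32; 2·y_cutting + 5·y_collating = 56.
→ y_cutting = 8 and y_collating = 8.
Reduced cost of flyers: c₃ − yᵀa₃ = 42.5 − (8·3 + 8·3) = 42.5 − 48 = -5.5.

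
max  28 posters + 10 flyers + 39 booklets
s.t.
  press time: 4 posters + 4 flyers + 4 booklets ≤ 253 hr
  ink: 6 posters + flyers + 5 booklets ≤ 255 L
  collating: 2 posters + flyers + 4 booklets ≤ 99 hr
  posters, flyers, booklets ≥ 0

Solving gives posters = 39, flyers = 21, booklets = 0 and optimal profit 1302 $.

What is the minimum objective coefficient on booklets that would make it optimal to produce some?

At the optimum: press time uses 240 of 253 (slack = 13); ink uses 255 of 255 (binding); collating uses 99 of 99 (binding).
Since press time is not tight, its dual is 0.
Dual feasibility on the basic columns requires 6·y_ink + 2·y_collating = 28, 1·y_ink + 1·y_collating = 10.
This yields shadow prices y_ink = 2, y_collating = 8.
booklets enters the basis when its profit ≥ yᵀa₃ = 2·5 + 8·4 = 42.

42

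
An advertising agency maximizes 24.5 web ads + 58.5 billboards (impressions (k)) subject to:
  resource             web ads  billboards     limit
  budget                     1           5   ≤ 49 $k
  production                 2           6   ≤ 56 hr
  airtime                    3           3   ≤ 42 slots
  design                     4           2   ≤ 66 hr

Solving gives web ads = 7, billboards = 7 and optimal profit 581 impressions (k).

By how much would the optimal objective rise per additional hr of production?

Check each constraint at x*: budget 42/49 (slack 7); production 56/56 (tight); airtime 42/42 (tight); design 42/66 (slack 24).
Slack constraints have shadow price 0 (complementary slackness).
From A_Bᵀ y = c: 2·y_production + 3·y_airtime = 24.5; 6·y_production + 3·y_airtime = 58.5.
Solving: y_production = 8.5, y_airtime = 2.5.
Shadow price of production = 8.5.

8.5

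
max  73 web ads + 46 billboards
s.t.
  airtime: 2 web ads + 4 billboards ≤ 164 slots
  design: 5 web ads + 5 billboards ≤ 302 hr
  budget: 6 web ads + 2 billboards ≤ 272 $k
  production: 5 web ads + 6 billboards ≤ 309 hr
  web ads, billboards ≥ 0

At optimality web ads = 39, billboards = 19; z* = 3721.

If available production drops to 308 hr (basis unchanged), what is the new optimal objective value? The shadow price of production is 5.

Δb = -1, so new z* = 3721 + (5)·(-1) = 3721 − 5 = 3716.

3716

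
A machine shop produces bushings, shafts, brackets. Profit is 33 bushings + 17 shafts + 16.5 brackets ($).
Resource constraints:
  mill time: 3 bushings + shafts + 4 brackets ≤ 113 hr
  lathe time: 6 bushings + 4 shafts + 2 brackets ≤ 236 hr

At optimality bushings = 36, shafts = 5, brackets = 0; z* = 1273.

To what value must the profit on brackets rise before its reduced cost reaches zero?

Both mill time and lathe time are binding at x*.
The binding rows give the dual system: 3·y_mill time + 6·y_lathe time = 33 and 1·y_mill time + 4·y_lathe time = 17.
This yields shadow prices y_mill time = 5, y_lathe time = 3.
brackets enters the basis when its profit ≥ yᵀa₃ = 5·4 + 3·2 = 26.

26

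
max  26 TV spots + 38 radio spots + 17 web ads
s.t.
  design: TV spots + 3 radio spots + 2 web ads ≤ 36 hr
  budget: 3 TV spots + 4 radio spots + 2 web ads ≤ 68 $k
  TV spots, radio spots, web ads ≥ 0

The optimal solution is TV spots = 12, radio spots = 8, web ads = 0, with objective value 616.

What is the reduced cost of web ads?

Check each constraint at x*: design 36/36 (tight); budget 68/68 (tight).
Dual feasibility on the basic columns requires 1·y_design + 3·y_budget = 26, 3·y_design + 4·y_budget = 38.
This yields shadow prices y_design = 2, y_budget = 8.
Reduced cost of web ads: c₃ − yᵀa₃ = 17 − (2·2 + 8·2) = 17 − 20 = -3.

-3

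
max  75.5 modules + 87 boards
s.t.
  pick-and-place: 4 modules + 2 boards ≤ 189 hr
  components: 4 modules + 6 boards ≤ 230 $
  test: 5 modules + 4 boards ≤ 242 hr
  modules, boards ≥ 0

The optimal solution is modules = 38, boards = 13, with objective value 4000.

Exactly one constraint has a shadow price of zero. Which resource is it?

pick-and-place

pick-and-place: 178/189 (slack 11)
components: 230/230 (binding)
test: 242/242 (binding)
By complementary slackness, a constraint with positive slack has shadow price 0 → pick-and-place.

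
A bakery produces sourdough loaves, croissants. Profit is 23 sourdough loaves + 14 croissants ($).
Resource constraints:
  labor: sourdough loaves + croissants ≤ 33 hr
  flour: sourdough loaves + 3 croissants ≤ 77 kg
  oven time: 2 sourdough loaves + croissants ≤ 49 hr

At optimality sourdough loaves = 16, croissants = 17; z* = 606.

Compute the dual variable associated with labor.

At the optimum: labor uses 33 of 33 (binding); flour uses 67 of 77 (slack = 10); oven time uses 49 of 49 (binding).
Since flour is not tight, its dual is 0.
Dual feasibility on the basic columns requires 1·y_labor + 2·y_oven time = 23, 1·y_labor + 1·y_oven time = 14.
→ y_labor = 5 and y_oven time = 9.
Shadow price of labor = 5.

5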